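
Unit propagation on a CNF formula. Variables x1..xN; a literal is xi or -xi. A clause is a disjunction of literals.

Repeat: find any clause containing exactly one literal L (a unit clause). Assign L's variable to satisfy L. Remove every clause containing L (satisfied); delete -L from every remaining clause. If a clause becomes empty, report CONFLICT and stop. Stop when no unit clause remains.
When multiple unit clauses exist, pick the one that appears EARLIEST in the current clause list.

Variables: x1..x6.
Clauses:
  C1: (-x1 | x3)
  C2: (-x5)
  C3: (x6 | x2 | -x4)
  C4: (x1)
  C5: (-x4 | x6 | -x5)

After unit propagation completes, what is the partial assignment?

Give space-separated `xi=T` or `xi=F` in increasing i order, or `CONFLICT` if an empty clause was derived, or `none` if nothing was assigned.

Answer: x1=T x3=T x5=F

Derivation:
unit clause [-5] forces x5=F; simplify:
  satisfied 2 clause(s); 3 remain; assigned so far: [5]
unit clause [1] forces x1=T; simplify:
  drop -1 from [-1, 3] -> [3]
  satisfied 1 clause(s); 2 remain; assigned so far: [1, 5]
unit clause [3] forces x3=T; simplify:
  satisfied 1 clause(s); 1 remain; assigned so far: [1, 3, 5]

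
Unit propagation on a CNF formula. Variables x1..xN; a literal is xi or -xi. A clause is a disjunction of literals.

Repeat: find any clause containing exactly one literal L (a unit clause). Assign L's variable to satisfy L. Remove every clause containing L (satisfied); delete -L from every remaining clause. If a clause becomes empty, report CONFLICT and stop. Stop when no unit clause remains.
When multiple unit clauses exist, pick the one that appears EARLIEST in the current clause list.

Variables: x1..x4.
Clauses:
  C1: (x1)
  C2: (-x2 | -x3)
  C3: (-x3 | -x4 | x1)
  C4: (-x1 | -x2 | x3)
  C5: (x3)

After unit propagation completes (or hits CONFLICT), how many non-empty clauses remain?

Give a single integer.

Answer: 0

Derivation:
unit clause [1] forces x1=T; simplify:
  drop -1 from [-1, -2, 3] -> [-2, 3]
  satisfied 2 clause(s); 3 remain; assigned so far: [1]
unit clause [3] forces x3=T; simplify:
  drop -3 from [-2, -3] -> [-2]
  satisfied 2 clause(s); 1 remain; assigned so far: [1, 3]
unit clause [-2] forces x2=F; simplify:
  satisfied 1 clause(s); 0 remain; assigned so far: [1, 2, 3]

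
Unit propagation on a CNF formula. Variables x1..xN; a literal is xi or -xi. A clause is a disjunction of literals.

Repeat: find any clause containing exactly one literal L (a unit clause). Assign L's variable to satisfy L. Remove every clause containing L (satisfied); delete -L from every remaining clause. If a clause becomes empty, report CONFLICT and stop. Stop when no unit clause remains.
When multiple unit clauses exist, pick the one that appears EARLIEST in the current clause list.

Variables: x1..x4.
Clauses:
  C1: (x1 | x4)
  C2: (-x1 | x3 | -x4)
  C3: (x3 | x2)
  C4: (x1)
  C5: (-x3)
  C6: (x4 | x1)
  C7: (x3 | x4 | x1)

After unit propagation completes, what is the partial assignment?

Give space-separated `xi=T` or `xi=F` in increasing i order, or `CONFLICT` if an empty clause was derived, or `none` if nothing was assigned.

Answer: x1=T x2=T x3=F x4=F

Derivation:
unit clause [1] forces x1=T; simplify:
  drop -1 from [-1, 3, -4] -> [3, -4]
  satisfied 4 clause(s); 3 remain; assigned so far: [1]
unit clause [-3] forces x3=F; simplify:
  drop 3 from [3, -4] -> [-4]
  drop 3 from [3, 2] -> [2]
  satisfied 1 clause(s); 2 remain; assigned so far: [1, 3]
unit clause [-4] forces x4=F; simplify:
  satisfied 1 clause(s); 1 remain; assigned so far: [1, 3, 4]
unit clause [2] forces x2=T; simplify:
  satisfied 1 clause(s); 0 remain; assigned so far: [1, 2, 3, 4]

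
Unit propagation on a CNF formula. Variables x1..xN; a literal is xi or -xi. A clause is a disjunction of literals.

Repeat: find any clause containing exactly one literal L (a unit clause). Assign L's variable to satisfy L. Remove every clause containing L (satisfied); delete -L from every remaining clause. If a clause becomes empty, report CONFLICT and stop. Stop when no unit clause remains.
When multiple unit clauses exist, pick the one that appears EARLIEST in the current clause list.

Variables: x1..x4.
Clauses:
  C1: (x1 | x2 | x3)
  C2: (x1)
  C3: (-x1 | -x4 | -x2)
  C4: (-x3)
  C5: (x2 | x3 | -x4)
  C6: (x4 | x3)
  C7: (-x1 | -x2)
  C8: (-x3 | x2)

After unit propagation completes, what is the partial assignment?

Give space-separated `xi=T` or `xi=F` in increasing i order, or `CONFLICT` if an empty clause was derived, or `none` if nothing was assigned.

unit clause [1] forces x1=T; simplify:
  drop -1 from [-1, -4, -2] -> [-4, -2]
  drop -1 from [-1, -2] -> [-2]
  satisfied 2 clause(s); 6 remain; assigned so far: [1]
unit clause [-3] forces x3=F; simplify:
  drop 3 from [2, 3, -4] -> [2, -4]
  drop 3 from [4, 3] -> [4]
  satisfied 2 clause(s); 4 remain; assigned so far: [1, 3]
unit clause [4] forces x4=T; simplify:
  drop -4 from [-4, -2] -> [-2]
  drop -4 from [2, -4] -> [2]
  satisfied 1 clause(s); 3 remain; assigned so far: [1, 3, 4]
unit clause [-2] forces x2=F; simplify:
  drop 2 from [2] -> [] (empty!)
  satisfied 2 clause(s); 1 remain; assigned so far: [1, 2, 3, 4]
CONFLICT (empty clause)

Answer: CONFLICT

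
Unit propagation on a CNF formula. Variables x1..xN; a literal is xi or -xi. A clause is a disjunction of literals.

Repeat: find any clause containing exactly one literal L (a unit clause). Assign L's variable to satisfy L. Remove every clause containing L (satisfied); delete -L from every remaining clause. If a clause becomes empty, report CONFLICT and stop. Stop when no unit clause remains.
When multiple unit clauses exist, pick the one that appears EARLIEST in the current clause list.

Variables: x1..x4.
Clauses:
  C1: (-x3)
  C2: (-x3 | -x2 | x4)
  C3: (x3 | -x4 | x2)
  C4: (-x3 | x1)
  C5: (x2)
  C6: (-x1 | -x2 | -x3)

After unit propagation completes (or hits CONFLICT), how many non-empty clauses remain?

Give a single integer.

unit clause [-3] forces x3=F; simplify:
  drop 3 from [3, -4, 2] -> [-4, 2]
  satisfied 4 clause(s); 2 remain; assigned so far: [3]
unit clause [2] forces x2=T; simplify:
  satisfied 2 clause(s); 0 remain; assigned so far: [2, 3]

Answer: 0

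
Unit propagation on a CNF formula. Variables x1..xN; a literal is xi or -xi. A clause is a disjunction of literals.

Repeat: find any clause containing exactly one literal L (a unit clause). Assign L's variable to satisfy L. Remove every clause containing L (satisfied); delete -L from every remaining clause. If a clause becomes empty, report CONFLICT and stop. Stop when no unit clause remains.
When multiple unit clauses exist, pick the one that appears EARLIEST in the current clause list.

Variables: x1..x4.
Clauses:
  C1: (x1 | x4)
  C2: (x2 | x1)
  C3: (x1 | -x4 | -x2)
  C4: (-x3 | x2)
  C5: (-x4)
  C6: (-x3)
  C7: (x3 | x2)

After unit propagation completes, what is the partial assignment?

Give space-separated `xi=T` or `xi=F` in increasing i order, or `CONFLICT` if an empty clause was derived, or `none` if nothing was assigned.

Answer: x1=T x2=T x3=F x4=F

Derivation:
unit clause [-4] forces x4=F; simplify:
  drop 4 from [1, 4] -> [1]
  satisfied 2 clause(s); 5 remain; assigned so far: [4]
unit clause [1] forces x1=T; simplify:
  satisfied 2 clause(s); 3 remain; assigned so far: [1, 4]
unit clause [-3] forces x3=F; simplify:
  drop 3 from [3, 2] -> [2]
  satisfied 2 clause(s); 1 remain; assigned so far: [1, 3, 4]
unit clause [2] forces x2=T; simplify:
  satisfied 1 clause(s); 0 remain; assigned so far: [1, 2, 3, 4]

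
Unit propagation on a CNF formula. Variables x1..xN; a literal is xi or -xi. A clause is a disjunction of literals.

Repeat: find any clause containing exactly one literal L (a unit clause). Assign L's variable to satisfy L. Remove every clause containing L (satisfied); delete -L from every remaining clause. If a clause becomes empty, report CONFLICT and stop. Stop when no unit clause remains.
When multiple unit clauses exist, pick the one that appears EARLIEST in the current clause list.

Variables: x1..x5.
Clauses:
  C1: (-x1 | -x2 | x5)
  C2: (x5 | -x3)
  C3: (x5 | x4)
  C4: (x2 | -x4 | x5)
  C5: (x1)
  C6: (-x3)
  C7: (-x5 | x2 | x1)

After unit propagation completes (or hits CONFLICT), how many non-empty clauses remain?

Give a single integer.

unit clause [1] forces x1=T; simplify:
  drop -1 from [-1, -2, 5] -> [-2, 5]
  satisfied 2 clause(s); 5 remain; assigned so far: [1]
unit clause [-3] forces x3=F; simplify:
  satisfied 2 clause(s); 3 remain; assigned so far: [1, 3]

Answer: 3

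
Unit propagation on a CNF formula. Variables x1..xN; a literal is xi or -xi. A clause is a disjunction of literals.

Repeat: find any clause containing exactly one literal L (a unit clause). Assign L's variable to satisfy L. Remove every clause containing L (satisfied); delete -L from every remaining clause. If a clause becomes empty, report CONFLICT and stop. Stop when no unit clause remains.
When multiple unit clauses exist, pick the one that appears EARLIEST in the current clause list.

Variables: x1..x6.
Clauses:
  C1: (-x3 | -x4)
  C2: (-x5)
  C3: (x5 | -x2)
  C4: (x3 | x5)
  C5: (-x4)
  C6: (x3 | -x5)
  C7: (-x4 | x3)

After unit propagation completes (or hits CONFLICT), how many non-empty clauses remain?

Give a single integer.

unit clause [-5] forces x5=F; simplify:
  drop 5 from [5, -2] -> [-2]
  drop 5 from [3, 5] -> [3]
  satisfied 2 clause(s); 5 remain; assigned so far: [5]
unit clause [-2] forces x2=F; simplify:
  satisfied 1 clause(s); 4 remain; assigned so far: [2, 5]
unit clause [3] forces x3=T; simplify:
  drop -3 from [-3, -4] -> [-4]
  satisfied 2 clause(s); 2 remain; assigned so far: [2, 3, 5]
unit clause [-4] forces x4=F; simplify:
  satisfied 2 clause(s); 0 remain; assigned so far: [2, 3, 4, 5]

Answer: 0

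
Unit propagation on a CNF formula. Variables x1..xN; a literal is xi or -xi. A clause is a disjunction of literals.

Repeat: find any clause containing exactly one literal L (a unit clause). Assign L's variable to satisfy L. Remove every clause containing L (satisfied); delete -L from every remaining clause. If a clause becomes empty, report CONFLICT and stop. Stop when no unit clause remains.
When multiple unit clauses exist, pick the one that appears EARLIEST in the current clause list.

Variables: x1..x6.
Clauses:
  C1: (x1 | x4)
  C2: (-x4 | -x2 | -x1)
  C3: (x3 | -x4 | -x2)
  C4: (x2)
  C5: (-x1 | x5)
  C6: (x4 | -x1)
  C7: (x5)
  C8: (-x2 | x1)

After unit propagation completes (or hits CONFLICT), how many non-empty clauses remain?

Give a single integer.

unit clause [2] forces x2=T; simplify:
  drop -2 from [-4, -2, -1] -> [-4, -1]
  drop -2 from [3, -4, -2] -> [3, -4]
  drop -2 from [-2, 1] -> [1]
  satisfied 1 clause(s); 7 remain; assigned so far: [2]
unit clause [5] forces x5=T; simplify:
  satisfied 2 clause(s); 5 remain; assigned so far: [2, 5]
unit clause [1] forces x1=T; simplify:
  drop -1 from [-4, -1] -> [-4]
  drop -1 from [4, -1] -> [4]
  satisfied 2 clause(s); 3 remain; assigned so far: [1, 2, 5]
unit clause [-4] forces x4=F; simplify:
  drop 4 from [4] -> [] (empty!)
  satisfied 2 clause(s); 1 remain; assigned so far: [1, 2, 4, 5]
CONFLICT (empty clause)

Answer: 0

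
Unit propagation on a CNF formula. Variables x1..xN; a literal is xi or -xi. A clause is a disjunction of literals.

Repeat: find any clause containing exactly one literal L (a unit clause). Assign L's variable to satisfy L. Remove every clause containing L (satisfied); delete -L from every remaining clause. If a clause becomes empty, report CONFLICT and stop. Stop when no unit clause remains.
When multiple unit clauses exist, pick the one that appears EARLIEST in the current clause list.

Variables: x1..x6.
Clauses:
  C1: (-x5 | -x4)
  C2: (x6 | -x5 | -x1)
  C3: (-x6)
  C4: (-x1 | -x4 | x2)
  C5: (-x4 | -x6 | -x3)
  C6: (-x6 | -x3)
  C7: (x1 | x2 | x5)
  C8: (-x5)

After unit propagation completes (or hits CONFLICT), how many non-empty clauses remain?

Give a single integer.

Answer: 2

Derivation:
unit clause [-6] forces x6=F; simplify:
  drop 6 from [6, -5, -1] -> [-5, -1]
  satisfied 3 clause(s); 5 remain; assigned so far: [6]
unit clause [-5] forces x5=F; simplify:
  drop 5 from [1, 2, 5] -> [1, 2]
  satisfied 3 clause(s); 2 remain; assigned so far: [5, 6]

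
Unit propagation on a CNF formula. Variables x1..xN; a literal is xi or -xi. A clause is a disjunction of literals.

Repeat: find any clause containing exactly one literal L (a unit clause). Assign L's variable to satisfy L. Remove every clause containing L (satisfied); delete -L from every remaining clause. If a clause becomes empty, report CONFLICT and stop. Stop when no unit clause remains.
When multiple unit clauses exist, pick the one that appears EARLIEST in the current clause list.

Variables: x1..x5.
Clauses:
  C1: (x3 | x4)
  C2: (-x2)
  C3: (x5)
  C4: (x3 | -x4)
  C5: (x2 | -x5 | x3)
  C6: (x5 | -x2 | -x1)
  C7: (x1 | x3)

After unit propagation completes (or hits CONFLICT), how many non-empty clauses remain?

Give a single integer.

Answer: 0

Derivation:
unit clause [-2] forces x2=F; simplify:
  drop 2 from [2, -5, 3] -> [-5, 3]
  satisfied 2 clause(s); 5 remain; assigned so far: [2]
unit clause [5] forces x5=T; simplify:
  drop -5 from [-5, 3] -> [3]
  satisfied 1 clause(s); 4 remain; assigned so far: [2, 5]
unit clause [3] forces x3=T; simplify:
  satisfied 4 clause(s); 0 remain; assigned so far: [2, 3, 5]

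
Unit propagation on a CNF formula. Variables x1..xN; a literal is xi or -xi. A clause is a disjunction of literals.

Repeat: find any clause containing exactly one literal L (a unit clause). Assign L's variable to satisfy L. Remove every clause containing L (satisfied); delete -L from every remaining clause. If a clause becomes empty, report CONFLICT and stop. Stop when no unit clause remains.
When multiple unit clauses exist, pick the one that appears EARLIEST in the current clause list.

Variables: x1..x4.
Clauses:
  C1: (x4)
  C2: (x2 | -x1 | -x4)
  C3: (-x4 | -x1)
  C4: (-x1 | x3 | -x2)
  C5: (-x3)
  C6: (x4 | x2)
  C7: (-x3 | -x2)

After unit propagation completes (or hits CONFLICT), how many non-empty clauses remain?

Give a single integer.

Answer: 0

Derivation:
unit clause [4] forces x4=T; simplify:
  drop -4 from [2, -1, -4] -> [2, -1]
  drop -4 from [-4, -1] -> [-1]
  satisfied 2 clause(s); 5 remain; assigned so far: [4]
unit clause [-1] forces x1=F; simplify:
  satisfied 3 clause(s); 2 remain; assigned so far: [1, 4]
unit clause [-3] forces x3=F; simplify:
  satisfied 2 clause(s); 0 remain; assigned so far: [1, 3, 4]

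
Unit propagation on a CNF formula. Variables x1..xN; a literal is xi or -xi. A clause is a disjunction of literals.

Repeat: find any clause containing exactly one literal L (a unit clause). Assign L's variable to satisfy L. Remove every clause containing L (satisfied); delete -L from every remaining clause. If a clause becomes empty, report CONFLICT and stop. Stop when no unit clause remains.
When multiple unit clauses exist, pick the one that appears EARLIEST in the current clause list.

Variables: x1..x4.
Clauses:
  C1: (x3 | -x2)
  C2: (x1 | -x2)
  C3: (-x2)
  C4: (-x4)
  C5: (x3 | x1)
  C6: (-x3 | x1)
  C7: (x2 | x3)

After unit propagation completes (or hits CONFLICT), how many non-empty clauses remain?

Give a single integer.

unit clause [-2] forces x2=F; simplify:
  drop 2 from [2, 3] -> [3]
  satisfied 3 clause(s); 4 remain; assigned so far: [2]
unit clause [-4] forces x4=F; simplify:
  satisfied 1 clause(s); 3 remain; assigned so far: [2, 4]
unit clause [3] forces x3=T; simplify:
  drop -3 from [-3, 1] -> [1]
  satisfied 2 clause(s); 1 remain; assigned so far: [2, 3, 4]
unit clause [1] forces x1=T; simplify:
  satisfied 1 clause(s); 0 remain; assigned so far: [1, 2, 3, 4]

Answer: 0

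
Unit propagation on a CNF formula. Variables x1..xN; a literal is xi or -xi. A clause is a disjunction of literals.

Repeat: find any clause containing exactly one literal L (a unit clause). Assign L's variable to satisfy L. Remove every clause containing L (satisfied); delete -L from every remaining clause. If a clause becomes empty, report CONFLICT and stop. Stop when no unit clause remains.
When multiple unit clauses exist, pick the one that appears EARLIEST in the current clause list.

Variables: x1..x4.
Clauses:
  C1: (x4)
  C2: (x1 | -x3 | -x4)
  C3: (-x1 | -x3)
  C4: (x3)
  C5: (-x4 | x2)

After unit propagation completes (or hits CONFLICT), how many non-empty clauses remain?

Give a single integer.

unit clause [4] forces x4=T; simplify:
  drop -4 from [1, -3, -4] -> [1, -3]
  drop -4 from [-4, 2] -> [2]
  satisfied 1 clause(s); 4 remain; assigned so far: [4]
unit clause [3] forces x3=T; simplify:
  drop -3 from [1, -3] -> [1]
  drop -3 from [-1, -3] -> [-1]
  satisfied 1 clause(s); 3 remain; assigned so far: [3, 4]
unit clause [1] forces x1=T; simplify:
  drop -1 from [-1] -> [] (empty!)
  satisfied 1 clause(s); 2 remain; assigned so far: [1, 3, 4]
CONFLICT (empty clause)

Answer: 1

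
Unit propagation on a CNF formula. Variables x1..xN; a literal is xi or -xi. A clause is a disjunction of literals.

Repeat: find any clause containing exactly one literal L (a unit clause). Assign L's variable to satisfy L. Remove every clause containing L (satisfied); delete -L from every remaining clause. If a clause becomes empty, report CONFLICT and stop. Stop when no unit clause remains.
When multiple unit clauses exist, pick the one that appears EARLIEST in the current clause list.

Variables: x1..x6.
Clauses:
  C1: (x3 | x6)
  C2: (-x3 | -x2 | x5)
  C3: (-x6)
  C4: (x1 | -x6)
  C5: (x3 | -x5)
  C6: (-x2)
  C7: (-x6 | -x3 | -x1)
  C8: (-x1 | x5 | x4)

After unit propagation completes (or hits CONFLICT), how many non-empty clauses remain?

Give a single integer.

Answer: 1

Derivation:
unit clause [-6] forces x6=F; simplify:
  drop 6 from [3, 6] -> [3]
  satisfied 3 clause(s); 5 remain; assigned so far: [6]
unit clause [3] forces x3=T; simplify:
  drop -3 from [-3, -2, 5] -> [-2, 5]
  satisfied 2 clause(s); 3 remain; assigned so far: [3, 6]
unit clause [-2] forces x2=F; simplify:
  satisfied 2 clause(s); 1 remain; assigned so far: [2, 3, 6]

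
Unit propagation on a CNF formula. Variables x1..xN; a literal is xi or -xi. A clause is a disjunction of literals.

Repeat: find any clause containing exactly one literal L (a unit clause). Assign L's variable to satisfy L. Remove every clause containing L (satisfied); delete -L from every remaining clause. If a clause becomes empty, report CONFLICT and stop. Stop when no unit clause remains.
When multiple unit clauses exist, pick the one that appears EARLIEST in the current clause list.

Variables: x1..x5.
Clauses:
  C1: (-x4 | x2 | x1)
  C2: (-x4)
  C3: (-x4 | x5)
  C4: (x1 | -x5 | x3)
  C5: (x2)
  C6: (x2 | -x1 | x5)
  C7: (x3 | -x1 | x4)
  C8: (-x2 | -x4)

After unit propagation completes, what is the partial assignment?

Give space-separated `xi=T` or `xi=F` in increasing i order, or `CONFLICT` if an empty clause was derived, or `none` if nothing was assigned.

Answer: x2=T x4=F

Derivation:
unit clause [-4] forces x4=F; simplify:
  drop 4 from [3, -1, 4] -> [3, -1]
  satisfied 4 clause(s); 4 remain; assigned so far: [4]
unit clause [2] forces x2=T; simplify:
  satisfied 2 clause(s); 2 remain; assigned so far: [2, 4]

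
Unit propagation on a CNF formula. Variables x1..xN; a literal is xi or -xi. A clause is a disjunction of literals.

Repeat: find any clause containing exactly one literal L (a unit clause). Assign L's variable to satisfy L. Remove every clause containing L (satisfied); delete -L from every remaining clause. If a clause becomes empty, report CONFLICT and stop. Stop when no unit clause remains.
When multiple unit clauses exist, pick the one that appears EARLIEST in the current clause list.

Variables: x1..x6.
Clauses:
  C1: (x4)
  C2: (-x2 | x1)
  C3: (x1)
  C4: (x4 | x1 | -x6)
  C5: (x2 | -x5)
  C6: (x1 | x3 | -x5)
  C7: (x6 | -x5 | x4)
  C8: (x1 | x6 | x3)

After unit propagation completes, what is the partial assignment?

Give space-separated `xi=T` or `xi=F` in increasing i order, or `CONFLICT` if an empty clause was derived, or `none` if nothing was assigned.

Answer: x1=T x4=T

Derivation:
unit clause [4] forces x4=T; simplify:
  satisfied 3 clause(s); 5 remain; assigned so far: [4]
unit clause [1] forces x1=T; simplify:
  satisfied 4 clause(s); 1 remain; assigned so far: [1, 4]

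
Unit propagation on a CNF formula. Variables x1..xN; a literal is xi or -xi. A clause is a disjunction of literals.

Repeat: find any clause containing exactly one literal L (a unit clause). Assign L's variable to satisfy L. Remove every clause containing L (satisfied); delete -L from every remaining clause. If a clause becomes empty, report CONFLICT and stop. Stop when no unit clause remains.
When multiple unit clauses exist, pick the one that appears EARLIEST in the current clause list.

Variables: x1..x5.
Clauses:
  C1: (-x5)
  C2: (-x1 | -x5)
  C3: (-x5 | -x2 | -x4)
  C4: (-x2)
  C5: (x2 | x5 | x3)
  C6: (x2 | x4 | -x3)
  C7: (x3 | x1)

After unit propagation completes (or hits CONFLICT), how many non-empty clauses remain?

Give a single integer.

Answer: 0

Derivation:
unit clause [-5] forces x5=F; simplify:
  drop 5 from [2, 5, 3] -> [2, 3]
  satisfied 3 clause(s); 4 remain; assigned so far: [5]
unit clause [-2] forces x2=F; simplify:
  drop 2 from [2, 3] -> [3]
  drop 2 from [2, 4, -3] -> [4, -3]
  satisfied 1 clause(s); 3 remain; assigned so far: [2, 5]
unit clause [3] forces x3=T; simplify:
  drop -3 from [4, -3] -> [4]
  satisfied 2 clause(s); 1 remain; assigned so far: [2, 3, 5]
unit clause [4] forces x4=T; simplify:
  satisfied 1 clause(s); 0 remain; assigned so far: [2, 3, 4, 5]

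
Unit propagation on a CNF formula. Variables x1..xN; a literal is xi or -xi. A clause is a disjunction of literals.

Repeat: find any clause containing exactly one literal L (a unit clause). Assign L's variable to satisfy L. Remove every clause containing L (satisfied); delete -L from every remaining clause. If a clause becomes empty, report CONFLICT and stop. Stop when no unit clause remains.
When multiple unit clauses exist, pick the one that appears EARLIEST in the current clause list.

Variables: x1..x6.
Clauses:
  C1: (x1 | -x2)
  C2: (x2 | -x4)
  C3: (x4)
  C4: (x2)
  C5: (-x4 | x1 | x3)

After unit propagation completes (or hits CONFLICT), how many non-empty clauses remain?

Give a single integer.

unit clause [4] forces x4=T; simplify:
  drop -4 from [2, -4] -> [2]
  drop -4 from [-4, 1, 3] -> [1, 3]
  satisfied 1 clause(s); 4 remain; assigned so far: [4]
unit clause [2] forces x2=T; simplify:
  drop -2 from [1, -2] -> [1]
  satisfied 2 clause(s); 2 remain; assigned so far: [2, 4]
unit clause [1] forces x1=T; simplify:
  satisfied 2 clause(s); 0 remain; assigned so far: [1, 2, 4]

Answer: 0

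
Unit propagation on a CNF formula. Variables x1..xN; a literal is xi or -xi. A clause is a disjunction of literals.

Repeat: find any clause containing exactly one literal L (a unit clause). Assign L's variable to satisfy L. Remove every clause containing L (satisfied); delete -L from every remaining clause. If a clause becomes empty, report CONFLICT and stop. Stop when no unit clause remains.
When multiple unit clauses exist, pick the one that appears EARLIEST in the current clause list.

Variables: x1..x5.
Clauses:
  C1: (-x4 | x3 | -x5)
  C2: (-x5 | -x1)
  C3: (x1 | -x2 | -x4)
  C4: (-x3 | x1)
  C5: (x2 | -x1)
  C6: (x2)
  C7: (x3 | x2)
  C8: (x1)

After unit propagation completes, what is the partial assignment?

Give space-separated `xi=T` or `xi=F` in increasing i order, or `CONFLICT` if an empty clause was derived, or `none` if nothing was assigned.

Answer: x1=T x2=T x5=F

Derivation:
unit clause [2] forces x2=T; simplify:
  drop -2 from [1, -2, -4] -> [1, -4]
  satisfied 3 clause(s); 5 remain; assigned so far: [2]
unit clause [1] forces x1=T; simplify:
  drop -1 from [-5, -1] -> [-5]
  satisfied 3 clause(s); 2 remain; assigned so far: [1, 2]
unit clause [-5] forces x5=F; simplify:
  satisfied 2 clause(s); 0 remain; assigned so far: [1, 2, 5]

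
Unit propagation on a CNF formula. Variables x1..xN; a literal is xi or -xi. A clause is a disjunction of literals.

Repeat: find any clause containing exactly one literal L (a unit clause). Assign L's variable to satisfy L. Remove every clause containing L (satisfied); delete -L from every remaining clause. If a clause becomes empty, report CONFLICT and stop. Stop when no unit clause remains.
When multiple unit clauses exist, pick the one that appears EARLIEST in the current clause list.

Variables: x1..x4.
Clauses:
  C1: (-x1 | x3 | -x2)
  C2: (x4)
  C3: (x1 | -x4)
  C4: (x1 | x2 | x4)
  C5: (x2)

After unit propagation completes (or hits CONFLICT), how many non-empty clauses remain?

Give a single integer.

unit clause [4] forces x4=T; simplify:
  drop -4 from [1, -4] -> [1]
  satisfied 2 clause(s); 3 remain; assigned so far: [4]
unit clause [1] forces x1=T; simplify:
  drop -1 from [-1, 3, -2] -> [3, -2]
  satisfied 1 clause(s); 2 remain; assigned so far: [1, 4]
unit clause [2] forces x2=T; simplify:
  drop -2 from [3, -2] -> [3]
  satisfied 1 clause(s); 1 remain; assigned so far: [1, 2, 4]
unit clause [3] forces x3=T; simplify:
  satisfied 1 clause(s); 0 remain; assigned so far: [1, 2, 3, 4]

Answer: 0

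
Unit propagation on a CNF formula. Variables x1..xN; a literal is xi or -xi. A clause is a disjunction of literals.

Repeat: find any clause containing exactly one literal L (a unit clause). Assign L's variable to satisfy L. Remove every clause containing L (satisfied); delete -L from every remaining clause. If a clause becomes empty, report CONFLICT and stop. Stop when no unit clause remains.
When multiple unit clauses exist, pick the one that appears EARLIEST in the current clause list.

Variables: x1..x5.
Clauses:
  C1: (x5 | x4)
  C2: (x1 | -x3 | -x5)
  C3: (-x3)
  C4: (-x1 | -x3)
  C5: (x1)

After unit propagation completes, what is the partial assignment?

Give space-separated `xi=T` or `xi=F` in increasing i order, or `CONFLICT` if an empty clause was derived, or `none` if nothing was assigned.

Answer: x1=T x3=F

Derivation:
unit clause [-3] forces x3=F; simplify:
  satisfied 3 clause(s); 2 remain; assigned so far: [3]
unit clause [1] forces x1=T; simplify:
  satisfied 1 clause(s); 1 remain; assigned so far: [1, 3]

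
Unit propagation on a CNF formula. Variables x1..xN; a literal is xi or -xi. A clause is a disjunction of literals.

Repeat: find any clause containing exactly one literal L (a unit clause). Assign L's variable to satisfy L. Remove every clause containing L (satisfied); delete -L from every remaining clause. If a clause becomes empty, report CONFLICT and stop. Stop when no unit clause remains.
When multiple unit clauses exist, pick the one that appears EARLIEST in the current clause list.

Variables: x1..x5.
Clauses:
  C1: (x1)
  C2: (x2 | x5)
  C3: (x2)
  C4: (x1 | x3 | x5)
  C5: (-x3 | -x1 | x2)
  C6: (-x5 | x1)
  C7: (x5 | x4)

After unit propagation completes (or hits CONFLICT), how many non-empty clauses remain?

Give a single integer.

Answer: 1

Derivation:
unit clause [1] forces x1=T; simplify:
  drop -1 from [-3, -1, 2] -> [-3, 2]
  satisfied 3 clause(s); 4 remain; assigned so far: [1]
unit clause [2] forces x2=T; simplify:
  satisfied 3 clause(s); 1 remain; assigned so far: [1, 2]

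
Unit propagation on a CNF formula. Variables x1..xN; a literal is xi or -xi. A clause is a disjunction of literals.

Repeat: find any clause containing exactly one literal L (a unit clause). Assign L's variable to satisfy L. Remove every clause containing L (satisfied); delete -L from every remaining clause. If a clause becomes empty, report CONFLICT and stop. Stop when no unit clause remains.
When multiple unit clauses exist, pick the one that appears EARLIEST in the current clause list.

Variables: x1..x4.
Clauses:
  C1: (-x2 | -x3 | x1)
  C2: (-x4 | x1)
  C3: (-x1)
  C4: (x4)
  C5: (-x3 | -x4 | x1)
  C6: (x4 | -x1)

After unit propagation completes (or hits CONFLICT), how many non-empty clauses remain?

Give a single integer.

Answer: 1

Derivation:
unit clause [-1] forces x1=F; simplify:
  drop 1 from [-2, -3, 1] -> [-2, -3]
  drop 1 from [-4, 1] -> [-4]
  drop 1 from [-3, -4, 1] -> [-3, -4]
  satisfied 2 clause(s); 4 remain; assigned so far: [1]
unit clause [-4] forces x4=F; simplify:
  drop 4 from [4] -> [] (empty!)
  satisfied 2 clause(s); 2 remain; assigned so far: [1, 4]
CONFLICT (empty clause)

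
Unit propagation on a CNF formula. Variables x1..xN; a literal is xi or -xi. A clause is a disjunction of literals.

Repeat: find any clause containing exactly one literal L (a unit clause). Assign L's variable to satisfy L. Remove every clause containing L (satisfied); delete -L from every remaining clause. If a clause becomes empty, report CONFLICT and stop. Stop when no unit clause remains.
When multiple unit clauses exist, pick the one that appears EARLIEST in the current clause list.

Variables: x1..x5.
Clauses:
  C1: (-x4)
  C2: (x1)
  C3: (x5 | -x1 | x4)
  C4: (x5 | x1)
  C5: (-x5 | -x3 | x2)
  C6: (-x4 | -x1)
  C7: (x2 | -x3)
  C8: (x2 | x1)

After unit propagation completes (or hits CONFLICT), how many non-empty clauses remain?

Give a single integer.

unit clause [-4] forces x4=F; simplify:
  drop 4 from [5, -1, 4] -> [5, -1]
  satisfied 2 clause(s); 6 remain; assigned so far: [4]
unit clause [1] forces x1=T; simplify:
  drop -1 from [5, -1] -> [5]
  satisfied 3 clause(s); 3 remain; assigned so far: [1, 4]
unit clause [5] forces x5=T; simplify:
  drop -5 from [-5, -3, 2] -> [-3, 2]
  satisfied 1 clause(s); 2 remain; assigned so far: [1, 4, 5]

Answer: 2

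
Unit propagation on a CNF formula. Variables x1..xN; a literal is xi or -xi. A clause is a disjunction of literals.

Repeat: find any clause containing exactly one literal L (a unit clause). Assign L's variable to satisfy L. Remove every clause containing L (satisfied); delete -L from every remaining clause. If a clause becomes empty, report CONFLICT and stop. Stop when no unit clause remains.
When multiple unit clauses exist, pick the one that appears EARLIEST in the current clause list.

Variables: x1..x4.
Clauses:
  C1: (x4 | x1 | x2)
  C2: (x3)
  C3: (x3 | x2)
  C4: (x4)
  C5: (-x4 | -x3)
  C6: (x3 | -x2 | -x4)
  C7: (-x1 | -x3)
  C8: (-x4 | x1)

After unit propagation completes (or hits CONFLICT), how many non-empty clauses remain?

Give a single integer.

unit clause [3] forces x3=T; simplify:
  drop -3 from [-4, -3] -> [-4]
  drop -3 from [-1, -3] -> [-1]
  satisfied 3 clause(s); 5 remain; assigned so far: [3]
unit clause [4] forces x4=T; simplify:
  drop -4 from [-4] -> [] (empty!)
  drop -4 from [-4, 1] -> [1]
  satisfied 2 clause(s); 3 remain; assigned so far: [3, 4]
CONFLICT (empty clause)

Answer: 2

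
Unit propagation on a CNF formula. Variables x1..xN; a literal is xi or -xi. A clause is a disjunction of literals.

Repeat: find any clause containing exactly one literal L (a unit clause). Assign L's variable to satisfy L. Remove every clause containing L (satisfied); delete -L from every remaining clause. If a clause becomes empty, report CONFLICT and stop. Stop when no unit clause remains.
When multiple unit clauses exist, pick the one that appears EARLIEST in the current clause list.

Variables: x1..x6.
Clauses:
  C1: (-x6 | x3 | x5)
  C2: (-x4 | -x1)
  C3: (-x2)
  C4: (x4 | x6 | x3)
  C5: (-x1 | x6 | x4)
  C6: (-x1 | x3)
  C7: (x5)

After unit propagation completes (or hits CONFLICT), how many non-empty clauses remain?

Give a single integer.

Answer: 4

Derivation:
unit clause [-2] forces x2=F; simplify:
  satisfied 1 clause(s); 6 remain; assigned so far: [2]
unit clause [5] forces x5=T; simplify:
  satisfied 2 clause(s); 4 remain; assigned so far: [2, 5]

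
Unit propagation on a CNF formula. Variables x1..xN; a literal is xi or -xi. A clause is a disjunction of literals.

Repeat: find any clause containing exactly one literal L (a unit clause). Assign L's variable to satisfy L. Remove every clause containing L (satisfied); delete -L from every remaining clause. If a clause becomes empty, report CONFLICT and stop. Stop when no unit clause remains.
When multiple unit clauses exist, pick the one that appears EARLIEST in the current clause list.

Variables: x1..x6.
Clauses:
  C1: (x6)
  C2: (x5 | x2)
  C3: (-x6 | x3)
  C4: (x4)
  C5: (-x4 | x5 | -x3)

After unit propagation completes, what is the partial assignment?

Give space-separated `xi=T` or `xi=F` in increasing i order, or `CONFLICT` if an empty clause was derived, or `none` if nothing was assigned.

Answer: x3=T x4=T x5=T x6=T

Derivation:
unit clause [6] forces x6=T; simplify:
  drop -6 from [-6, 3] -> [3]
  satisfied 1 clause(s); 4 remain; assigned so far: [6]
unit clause [3] forces x3=T; simplify:
  drop -3 from [-4, 5, -3] -> [-4, 5]
  satisfied 1 clause(s); 3 remain; assigned so far: [3, 6]
unit clause [4] forces x4=T; simplify:
  drop -4 from [-4, 5] -> [5]
  satisfied 1 clause(s); 2 remain; assigned so far: [3, 4, 6]
unit clause [5] forces x5=T; simplify:
  satisfied 2 clause(s); 0 remain; assigned so far: [3, 4, 5, 6]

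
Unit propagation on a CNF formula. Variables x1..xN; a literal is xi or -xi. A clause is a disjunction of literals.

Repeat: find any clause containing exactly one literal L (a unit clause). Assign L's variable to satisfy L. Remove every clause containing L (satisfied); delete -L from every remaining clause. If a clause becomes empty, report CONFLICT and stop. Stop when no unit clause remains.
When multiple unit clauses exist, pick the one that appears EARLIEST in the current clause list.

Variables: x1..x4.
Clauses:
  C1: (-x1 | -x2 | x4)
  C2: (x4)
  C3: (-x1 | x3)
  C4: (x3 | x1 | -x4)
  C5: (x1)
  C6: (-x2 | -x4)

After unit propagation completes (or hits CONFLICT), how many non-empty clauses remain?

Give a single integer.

Answer: 0

Derivation:
unit clause [4] forces x4=T; simplify:
  drop -4 from [3, 1, -4] -> [3, 1]
  drop -4 from [-2, -4] -> [-2]
  satisfied 2 clause(s); 4 remain; assigned so far: [4]
unit clause [1] forces x1=T; simplify:
  drop -1 from [-1, 3] -> [3]
  satisfied 2 clause(s); 2 remain; assigned so far: [1, 4]
unit clause [3] forces x3=T; simplify:
  satisfied 1 clause(s); 1 remain; assigned so far: [1, 3, 4]
unit clause [-2] forces x2=F; simplify:
  satisfied 1 clause(s); 0 remain; assigned so far: [1, 2, 3, 4]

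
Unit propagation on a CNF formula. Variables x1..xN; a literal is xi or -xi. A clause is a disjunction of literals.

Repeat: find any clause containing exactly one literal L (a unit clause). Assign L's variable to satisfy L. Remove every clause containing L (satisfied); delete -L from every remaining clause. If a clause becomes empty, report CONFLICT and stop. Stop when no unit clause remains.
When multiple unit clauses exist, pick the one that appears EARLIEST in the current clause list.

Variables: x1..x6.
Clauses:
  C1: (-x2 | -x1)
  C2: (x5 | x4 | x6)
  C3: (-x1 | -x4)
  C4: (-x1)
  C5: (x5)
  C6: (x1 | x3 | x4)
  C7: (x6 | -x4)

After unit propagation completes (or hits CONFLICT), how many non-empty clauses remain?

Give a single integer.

unit clause [-1] forces x1=F; simplify:
  drop 1 from [1, 3, 4] -> [3, 4]
  satisfied 3 clause(s); 4 remain; assigned so far: [1]
unit clause [5] forces x5=T; simplify:
  satisfied 2 clause(s); 2 remain; assigned so far: [1, 5]

Answer: 2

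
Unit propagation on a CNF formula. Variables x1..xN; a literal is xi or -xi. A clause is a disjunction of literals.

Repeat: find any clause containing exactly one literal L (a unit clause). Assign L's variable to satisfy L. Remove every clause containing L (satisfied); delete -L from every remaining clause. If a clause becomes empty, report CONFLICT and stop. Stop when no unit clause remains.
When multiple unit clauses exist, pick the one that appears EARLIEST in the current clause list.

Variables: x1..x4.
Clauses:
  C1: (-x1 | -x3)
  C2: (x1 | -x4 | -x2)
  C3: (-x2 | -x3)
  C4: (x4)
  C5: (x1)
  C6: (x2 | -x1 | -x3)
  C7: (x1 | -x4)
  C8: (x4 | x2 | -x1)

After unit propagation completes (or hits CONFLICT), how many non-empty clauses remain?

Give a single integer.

unit clause [4] forces x4=T; simplify:
  drop -4 from [1, -4, -2] -> [1, -2]
  drop -4 from [1, -4] -> [1]
  satisfied 2 clause(s); 6 remain; assigned so far: [4]
unit clause [1] forces x1=T; simplify:
  drop -1 from [-1, -3] -> [-3]
  drop -1 from [2, -1, -3] -> [2, -3]
  satisfied 3 clause(s); 3 remain; assigned so far: [1, 4]
unit clause [-3] forces x3=F; simplify:
  satisfied 3 clause(s); 0 remain; assigned so far: [1, 3, 4]

Answer: 0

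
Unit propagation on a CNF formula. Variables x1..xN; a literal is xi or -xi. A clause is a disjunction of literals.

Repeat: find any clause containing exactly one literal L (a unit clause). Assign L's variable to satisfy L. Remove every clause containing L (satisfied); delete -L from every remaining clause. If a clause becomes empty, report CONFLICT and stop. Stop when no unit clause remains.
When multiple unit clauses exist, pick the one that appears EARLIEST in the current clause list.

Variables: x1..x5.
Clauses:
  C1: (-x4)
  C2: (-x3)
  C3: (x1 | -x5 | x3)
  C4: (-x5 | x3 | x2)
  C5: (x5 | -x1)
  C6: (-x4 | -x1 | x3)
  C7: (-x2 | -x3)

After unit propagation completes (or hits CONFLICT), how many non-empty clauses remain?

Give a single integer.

unit clause [-4] forces x4=F; simplify:
  satisfied 2 clause(s); 5 remain; assigned so far: [4]
unit clause [-3] forces x3=F; simplify:
  drop 3 from [1, -5, 3] -> [1, -5]
  drop 3 from [-5, 3, 2] -> [-5, 2]
  satisfied 2 clause(s); 3 remain; assigned so far: [3, 4]

Answer: 3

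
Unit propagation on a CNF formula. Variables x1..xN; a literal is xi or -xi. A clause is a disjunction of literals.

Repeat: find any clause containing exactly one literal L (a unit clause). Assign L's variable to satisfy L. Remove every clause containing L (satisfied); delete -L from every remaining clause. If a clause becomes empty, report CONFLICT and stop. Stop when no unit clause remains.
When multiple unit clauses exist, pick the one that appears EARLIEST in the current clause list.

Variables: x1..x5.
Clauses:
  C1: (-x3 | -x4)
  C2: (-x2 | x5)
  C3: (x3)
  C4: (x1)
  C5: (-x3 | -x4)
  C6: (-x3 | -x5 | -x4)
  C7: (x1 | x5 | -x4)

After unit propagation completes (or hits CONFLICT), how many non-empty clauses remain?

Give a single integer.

unit clause [3] forces x3=T; simplify:
  drop -3 from [-3, -4] -> [-4]
  drop -3 from [-3, -4] -> [-4]
  drop -3 from [-3, -5, -4] -> [-5, -4]
  satisfied 1 clause(s); 6 remain; assigned so far: [3]
unit clause [-4] forces x4=F; simplify:
  satisfied 4 clause(s); 2 remain; assigned so far: [3, 4]
unit clause [1] forces x1=T; simplify:
  satisfied 1 clause(s); 1 remain; assigned so far: [1, 3, 4]

Answer: 1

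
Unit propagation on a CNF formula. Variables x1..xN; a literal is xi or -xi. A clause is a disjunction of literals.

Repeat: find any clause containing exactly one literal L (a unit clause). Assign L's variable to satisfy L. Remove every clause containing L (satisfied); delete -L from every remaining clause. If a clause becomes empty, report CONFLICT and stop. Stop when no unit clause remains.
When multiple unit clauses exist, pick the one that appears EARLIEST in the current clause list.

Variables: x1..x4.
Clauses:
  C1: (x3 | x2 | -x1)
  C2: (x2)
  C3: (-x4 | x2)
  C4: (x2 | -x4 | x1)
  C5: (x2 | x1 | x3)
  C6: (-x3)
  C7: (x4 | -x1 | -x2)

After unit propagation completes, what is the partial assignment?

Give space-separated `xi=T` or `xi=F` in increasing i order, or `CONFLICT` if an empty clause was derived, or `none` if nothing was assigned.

unit clause [2] forces x2=T; simplify:
  drop -2 from [4, -1, -2] -> [4, -1]
  satisfied 5 clause(s); 2 remain; assigned so far: [2]
unit clause [-3] forces x3=F; simplify:
  satisfied 1 clause(s); 1 remain; assigned so far: [2, 3]

Answer: x2=T x3=F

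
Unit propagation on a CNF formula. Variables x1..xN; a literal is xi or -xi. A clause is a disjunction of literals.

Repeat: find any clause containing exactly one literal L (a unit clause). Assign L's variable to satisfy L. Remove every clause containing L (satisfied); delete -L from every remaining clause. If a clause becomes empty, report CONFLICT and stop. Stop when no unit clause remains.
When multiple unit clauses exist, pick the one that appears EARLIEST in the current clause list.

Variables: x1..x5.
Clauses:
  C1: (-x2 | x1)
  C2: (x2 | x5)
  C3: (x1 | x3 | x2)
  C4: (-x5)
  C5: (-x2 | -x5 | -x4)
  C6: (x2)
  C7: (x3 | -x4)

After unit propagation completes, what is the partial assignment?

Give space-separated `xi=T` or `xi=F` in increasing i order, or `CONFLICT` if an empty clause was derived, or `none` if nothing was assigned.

Answer: x1=T x2=T x5=F

Derivation:
unit clause [-5] forces x5=F; simplify:
  drop 5 from [2, 5] -> [2]
  satisfied 2 clause(s); 5 remain; assigned so far: [5]
unit clause [2] forces x2=T; simplify:
  drop -2 from [-2, 1] -> [1]
  satisfied 3 clause(s); 2 remain; assigned so far: [2, 5]
unit clause [1] forces x1=T; simplify:
  satisfied 1 clause(s); 1 remain; assigned so far: [1, 2, 5]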